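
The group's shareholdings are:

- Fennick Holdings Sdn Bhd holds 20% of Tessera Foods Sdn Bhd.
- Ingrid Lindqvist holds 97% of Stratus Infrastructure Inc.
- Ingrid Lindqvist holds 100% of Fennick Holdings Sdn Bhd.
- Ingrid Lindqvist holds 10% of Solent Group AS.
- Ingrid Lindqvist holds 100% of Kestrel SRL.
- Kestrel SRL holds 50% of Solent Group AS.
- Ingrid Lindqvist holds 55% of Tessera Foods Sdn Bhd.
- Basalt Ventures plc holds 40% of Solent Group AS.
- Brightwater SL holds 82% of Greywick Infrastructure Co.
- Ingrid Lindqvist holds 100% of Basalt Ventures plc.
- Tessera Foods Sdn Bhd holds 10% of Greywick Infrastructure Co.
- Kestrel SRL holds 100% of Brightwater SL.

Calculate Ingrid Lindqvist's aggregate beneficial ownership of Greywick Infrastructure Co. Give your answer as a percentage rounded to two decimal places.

Ingrid reaches Greywick along 3 paths.
Via Kestrel → Brightwater: 100% × 100% × 82% = 82%.
Via Tessera: 55% × 10% = 5.5%.
Via Fennick → Tessera: 100% × 20% × 10% = 2%.
Total: 82% + 5.5% + 2% = 89.5%.
Rounded: 89.50%.

89.50%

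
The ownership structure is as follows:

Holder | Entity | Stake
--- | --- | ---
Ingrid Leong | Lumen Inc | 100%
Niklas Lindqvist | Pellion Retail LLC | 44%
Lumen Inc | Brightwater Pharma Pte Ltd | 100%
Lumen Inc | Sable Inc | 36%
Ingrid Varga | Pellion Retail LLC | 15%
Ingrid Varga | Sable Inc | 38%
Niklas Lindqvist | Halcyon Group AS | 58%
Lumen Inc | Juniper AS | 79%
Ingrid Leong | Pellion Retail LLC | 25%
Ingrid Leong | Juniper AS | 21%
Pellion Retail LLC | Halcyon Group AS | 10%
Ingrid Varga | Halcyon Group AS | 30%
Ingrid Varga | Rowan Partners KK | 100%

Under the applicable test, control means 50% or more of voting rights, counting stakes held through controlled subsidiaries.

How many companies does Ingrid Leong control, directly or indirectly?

3

Ingrid Leong holds 100% of Lumen, so Ingrid Leong controls Lumen.
Lumen holds 100% of Brightwater, so Ingrid Leong controls Brightwater.
Ingrid Leong and Lumen together hold 21% + 79% = 100% of Juniper, so Ingrid Leong controls Juniper.
No other company's threshold is met.
Ingrid Leong controls 3 companies.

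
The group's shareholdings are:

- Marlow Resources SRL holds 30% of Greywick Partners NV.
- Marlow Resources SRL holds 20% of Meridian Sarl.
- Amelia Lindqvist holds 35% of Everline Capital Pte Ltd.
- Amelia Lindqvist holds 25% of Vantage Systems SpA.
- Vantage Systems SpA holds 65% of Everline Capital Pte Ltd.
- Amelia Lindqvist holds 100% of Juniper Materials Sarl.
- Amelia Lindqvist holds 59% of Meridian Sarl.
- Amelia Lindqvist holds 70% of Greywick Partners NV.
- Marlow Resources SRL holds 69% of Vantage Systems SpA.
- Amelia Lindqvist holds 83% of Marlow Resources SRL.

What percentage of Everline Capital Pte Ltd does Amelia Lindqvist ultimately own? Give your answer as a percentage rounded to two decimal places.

88.48%

Amelia reaches Everline along 3 paths.
Direct stake: 35% = 35%.
Via Vantage: 25% × 65% = 16.25%.
Via Marlow → Vantage: 83% × 69% × 65% = 37.2255%.
Total: 35% + 16.25% + 37.2255% = 88.4755%.
Rounded: 88.48%.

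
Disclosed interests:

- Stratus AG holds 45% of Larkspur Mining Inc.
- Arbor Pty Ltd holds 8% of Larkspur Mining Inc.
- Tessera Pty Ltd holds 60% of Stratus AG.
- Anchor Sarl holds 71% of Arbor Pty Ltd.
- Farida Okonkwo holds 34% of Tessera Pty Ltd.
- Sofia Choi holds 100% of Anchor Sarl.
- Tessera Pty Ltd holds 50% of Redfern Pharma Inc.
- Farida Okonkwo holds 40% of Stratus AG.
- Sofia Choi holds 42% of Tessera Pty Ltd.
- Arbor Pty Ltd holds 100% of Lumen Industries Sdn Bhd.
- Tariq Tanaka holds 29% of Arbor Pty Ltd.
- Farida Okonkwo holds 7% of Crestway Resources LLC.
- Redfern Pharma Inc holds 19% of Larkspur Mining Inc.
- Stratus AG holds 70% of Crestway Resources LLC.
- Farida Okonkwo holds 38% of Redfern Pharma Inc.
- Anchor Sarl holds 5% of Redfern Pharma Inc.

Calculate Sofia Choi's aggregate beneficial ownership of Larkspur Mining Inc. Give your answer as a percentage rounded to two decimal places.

Sofia reaches Larkspur along 4 paths.
Via Anchor → Arbor: 100% × 71% × 8% = 5.68%.
Via Anchor → Redfern: 100% × 5% × 19% = 0.95%.
Via Tessera → Redfern: 42% × 50% × 19% = 3.99%.
Via Tessera → Stratus: 42% × 60% × 45% = 11.34%.
Total: 5.68% + 0.95% + 3.99% + 11.34% = 21.96%.

21.96%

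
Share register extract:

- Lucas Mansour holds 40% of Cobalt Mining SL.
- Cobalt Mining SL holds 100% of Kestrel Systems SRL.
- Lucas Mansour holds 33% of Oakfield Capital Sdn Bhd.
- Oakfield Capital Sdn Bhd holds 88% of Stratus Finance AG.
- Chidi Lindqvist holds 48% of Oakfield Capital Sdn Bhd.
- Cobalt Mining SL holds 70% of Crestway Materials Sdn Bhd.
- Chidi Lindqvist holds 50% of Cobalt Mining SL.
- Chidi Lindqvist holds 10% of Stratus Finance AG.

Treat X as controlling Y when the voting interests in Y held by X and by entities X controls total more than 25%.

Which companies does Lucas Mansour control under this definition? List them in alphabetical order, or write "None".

Cobalt Mining SL, Crestway Materials Sdn Bhd, Kestrel Systems SRL, Oakfield Capital Sdn Bhd, Stratus Finance AG

Lucas holds 33% of Oakfield, so Lucas controls Oakfield.
Lucas holds 40% of Cobalt, so Lucas controls Cobalt.
Oakfield holds 88% of Stratus, so Lucas controls Stratus.
Cobalt holds 100% of Kestrel, so Lucas controls Kestrel.
Cobalt holds 70% of Crestway, so Lucas controls Crestway.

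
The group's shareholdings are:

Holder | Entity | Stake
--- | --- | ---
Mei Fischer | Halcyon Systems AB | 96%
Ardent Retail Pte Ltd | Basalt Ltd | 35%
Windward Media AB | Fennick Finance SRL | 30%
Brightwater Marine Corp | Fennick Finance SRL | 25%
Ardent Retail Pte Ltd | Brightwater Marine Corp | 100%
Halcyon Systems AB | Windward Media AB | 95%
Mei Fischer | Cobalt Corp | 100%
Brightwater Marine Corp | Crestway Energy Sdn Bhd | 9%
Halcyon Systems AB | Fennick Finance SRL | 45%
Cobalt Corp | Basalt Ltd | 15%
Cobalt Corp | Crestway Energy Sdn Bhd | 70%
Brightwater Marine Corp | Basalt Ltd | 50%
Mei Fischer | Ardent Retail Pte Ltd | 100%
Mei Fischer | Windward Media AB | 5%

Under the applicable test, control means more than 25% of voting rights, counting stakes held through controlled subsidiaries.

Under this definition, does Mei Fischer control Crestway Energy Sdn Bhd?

Yes

Mei holds 100% of Cobalt, so Mei controls Cobalt.
Mei holds 100% of Ardent, so Mei controls Ardent.
Ardent holds 100% of Brightwater, so Mei controls Brightwater.
Brightwater and Cobalt together hold 9% + 70% = 79% of Crestway, so Mei controls Crestway.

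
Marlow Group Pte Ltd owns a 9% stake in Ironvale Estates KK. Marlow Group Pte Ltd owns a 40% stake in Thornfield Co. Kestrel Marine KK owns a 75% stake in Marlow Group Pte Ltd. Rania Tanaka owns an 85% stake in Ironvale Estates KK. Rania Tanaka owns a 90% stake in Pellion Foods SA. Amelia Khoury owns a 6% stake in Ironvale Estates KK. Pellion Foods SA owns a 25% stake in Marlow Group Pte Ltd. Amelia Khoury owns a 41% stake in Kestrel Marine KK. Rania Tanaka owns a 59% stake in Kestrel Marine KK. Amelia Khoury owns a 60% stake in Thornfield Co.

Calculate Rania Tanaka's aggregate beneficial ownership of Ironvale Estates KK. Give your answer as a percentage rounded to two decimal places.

Rania reaches Ironvale along 3 paths.
Via Pellion → Marlow: 90% × 25% × 9% = 2.025%.
Via Kestrel → Marlow: 59% × 75% × 9% = 3.9825%.
Direct stake: 85% = 85%.
Total: 2.025% + 3.9825% + 85% = 91.0075%.
Rounded: 91.01%.

91.01%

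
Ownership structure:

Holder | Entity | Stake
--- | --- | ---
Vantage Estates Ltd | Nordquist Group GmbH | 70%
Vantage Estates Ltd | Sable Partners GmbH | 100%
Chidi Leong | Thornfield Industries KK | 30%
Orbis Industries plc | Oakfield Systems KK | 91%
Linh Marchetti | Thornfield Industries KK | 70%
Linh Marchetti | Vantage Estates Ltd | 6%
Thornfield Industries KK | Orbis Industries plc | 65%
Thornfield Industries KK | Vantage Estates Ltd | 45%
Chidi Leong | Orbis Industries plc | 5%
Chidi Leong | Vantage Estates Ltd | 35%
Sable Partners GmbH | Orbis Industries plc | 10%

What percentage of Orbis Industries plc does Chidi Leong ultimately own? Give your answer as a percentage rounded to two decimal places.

Chidi reaches Orbis along 4 paths.
Direct stake: 5% = 5%.
Via Thornfield: 30% × 65% = 19.5%.
Via Thornfield → Vantage → Sable: 30% × 45% × 100% × 10% = 1.35%.
Via Vantage → Sable: 35% × 100% × 10% = 3.5%.
Total: 5% + 19.5% + 1.35% + 3.5% = 29.35%.

29.35%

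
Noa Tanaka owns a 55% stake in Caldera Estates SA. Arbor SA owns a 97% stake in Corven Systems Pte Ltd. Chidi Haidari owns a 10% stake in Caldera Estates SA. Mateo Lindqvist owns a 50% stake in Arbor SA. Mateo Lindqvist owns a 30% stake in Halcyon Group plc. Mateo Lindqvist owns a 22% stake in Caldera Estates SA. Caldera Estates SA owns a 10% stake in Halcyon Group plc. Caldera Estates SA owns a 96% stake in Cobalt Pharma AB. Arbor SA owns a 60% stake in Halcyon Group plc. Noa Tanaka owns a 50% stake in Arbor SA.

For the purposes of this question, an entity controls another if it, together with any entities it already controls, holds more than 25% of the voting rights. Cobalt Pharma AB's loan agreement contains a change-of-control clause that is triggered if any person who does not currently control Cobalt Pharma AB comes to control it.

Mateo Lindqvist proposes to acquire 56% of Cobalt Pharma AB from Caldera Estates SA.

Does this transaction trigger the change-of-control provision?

Yes

The purchase adds only to Mateo's holdings (Caldera's stake shrinks), so Mateo is the only person who could newly come to control Cobalt.
Mateo holds 50% of Arbor, so Mateo controls Arbor.
Arbor holds 97% of Corven, so Mateo controls Corven.
Arbor and Mateo together hold 60% + 30% = 90% of Halcyon, so Mateo controls Halcyon.
Neither Mateo nor any entity Mateo controls holds any voting interest in Cobalt.
So before the transaction, Mateo does not control Cobalt.
After the purchase, Mateo holds 56% of Cobalt directly, and Caldera's stake falls to 40%.
Mateo holds 56% of Cobalt, so Mateo controls Cobalt.
Mateo did not control Cobalt before and does after, so the clause is triggered.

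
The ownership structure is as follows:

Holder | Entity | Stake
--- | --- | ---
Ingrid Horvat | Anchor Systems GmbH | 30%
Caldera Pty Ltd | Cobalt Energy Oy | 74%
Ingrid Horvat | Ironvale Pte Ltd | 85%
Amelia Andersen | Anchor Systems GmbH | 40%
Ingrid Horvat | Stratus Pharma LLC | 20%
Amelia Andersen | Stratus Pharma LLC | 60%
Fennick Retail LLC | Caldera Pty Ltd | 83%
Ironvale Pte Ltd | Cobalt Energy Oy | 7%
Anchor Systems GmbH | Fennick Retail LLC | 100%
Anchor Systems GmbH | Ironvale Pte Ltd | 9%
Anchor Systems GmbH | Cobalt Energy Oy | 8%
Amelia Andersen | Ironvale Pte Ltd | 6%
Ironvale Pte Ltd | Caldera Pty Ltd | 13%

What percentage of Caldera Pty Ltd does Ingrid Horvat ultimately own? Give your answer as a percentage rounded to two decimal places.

36.30%

Ingrid reaches Caldera along 3 paths.
Via Anchor → Fennick: 30% × 100% × 83% = 24.9%.
Via Anchor → Ironvale: 30% × 9% × 13% = 0.351%.
Via Ironvale: 85% × 13% = 11.05%.
Total: 24.9% + 0.351% + 11.05% = 36.301%.
Rounded: 36.30%.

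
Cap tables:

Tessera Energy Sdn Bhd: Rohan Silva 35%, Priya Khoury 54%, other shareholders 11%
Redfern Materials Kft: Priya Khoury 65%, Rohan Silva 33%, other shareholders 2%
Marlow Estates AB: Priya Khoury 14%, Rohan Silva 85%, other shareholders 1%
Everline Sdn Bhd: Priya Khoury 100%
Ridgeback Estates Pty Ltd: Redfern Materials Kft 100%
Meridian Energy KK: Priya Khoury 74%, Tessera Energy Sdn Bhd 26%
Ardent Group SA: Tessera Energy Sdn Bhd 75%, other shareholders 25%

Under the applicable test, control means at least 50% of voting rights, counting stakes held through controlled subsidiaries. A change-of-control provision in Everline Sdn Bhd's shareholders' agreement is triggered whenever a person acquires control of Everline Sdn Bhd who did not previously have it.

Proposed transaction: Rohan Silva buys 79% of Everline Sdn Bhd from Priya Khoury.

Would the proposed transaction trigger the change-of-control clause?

The purchase adds only to Rohan's holdings (Priya's stake shrinks), so Rohan is the only person who could newly come to control Everline.
Rohan holds 85% of Marlow, so Rohan controls Marlow.
Neither Rohan nor any entity Rohan controls holds any voting interest in Everline.
So before the transaction, Rohan does not control Everline.
After the purchase, Rohan holds 79% of Everline directly, and Priya's stake falls to 21%.
Rohan holds 79% of Everline, so Rohan controls Everline.
Rohan did not control Everline before and does after, so the clause is triggered.

Yes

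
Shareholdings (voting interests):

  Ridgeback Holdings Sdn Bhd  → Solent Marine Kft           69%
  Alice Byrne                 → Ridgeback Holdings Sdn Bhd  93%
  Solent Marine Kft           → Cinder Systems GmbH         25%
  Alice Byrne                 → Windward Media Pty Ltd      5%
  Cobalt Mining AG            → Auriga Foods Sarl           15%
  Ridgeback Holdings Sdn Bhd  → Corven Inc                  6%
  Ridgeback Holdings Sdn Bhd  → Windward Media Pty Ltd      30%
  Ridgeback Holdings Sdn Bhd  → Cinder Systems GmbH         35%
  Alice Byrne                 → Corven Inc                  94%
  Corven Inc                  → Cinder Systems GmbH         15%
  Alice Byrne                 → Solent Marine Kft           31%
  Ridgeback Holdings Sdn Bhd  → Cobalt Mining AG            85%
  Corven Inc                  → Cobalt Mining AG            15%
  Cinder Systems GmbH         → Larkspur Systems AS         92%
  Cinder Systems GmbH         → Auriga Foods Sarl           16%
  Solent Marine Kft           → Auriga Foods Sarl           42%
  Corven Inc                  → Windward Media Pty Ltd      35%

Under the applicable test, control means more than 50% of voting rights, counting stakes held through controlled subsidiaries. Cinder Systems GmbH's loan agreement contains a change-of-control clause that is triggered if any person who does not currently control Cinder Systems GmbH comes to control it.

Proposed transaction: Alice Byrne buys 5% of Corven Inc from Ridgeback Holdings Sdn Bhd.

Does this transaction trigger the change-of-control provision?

No

The purchase adds only to Alice's holdings (Ridgeback's stake shrinks), so Alice is the only person who could newly come to control Cinder.
Alice holds 93% of Ridgeback, so Alice controls Ridgeback.
Ridgeback and Alice together hold 69% + 31% = 100% of Solent, so Alice controls Solent.
Ridgeback and Alice together hold 6% + 94% = 100% of Corven, so Alice controls Corven.
Solent and Ridgeback and Corven together hold 25% + 35% + 15% = 75% of Cinder, so Alice controls Cinder.
So Alice already controls Cinder before the transaction.
After the purchase, Alice's direct stake in Corven rises to 94% + 5% = 99%, and Ridgeback's stake falls to 1%.
Alice controlled Cinder already, so this is not a new person acquiring control; every other person's position is unchanged or reduced.
No new person acquires control, so the clause is not triggered.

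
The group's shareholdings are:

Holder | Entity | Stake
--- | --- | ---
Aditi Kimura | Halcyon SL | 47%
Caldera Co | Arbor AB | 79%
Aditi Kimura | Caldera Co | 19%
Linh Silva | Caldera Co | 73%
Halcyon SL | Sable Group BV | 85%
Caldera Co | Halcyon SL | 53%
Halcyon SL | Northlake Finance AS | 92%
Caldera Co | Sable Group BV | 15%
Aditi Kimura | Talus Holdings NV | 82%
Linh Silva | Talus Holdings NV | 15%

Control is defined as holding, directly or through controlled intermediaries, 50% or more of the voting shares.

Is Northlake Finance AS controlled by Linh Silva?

Linh holds 73% of Caldera, so Linh controls Caldera.
Caldera holds 53% of Halcyon, so Linh controls Halcyon.
Halcyon holds 92% of Northlake, so Linh controls Northlake.

Yes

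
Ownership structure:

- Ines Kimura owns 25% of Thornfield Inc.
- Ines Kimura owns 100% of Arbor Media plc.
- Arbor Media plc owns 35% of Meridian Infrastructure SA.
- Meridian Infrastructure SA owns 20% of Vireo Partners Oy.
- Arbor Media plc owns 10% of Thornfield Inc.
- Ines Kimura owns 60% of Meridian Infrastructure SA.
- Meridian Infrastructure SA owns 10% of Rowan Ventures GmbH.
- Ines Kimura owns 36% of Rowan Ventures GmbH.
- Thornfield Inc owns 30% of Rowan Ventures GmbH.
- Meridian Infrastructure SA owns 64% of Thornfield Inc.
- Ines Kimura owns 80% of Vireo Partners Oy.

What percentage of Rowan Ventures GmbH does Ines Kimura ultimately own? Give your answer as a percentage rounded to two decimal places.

Ines reaches Rowan along 7 paths.
Direct stake: 36% = 36%.
Via Meridian: 60% × 10% = 6%.
Via Arbor → Meridian: 100% × 35% × 10% = 3.5%.
Via Arbor → Thornfield: 100% × 10% × 30% = 3%.
Via Meridian → Thornfield: 60% × 64% × 30% = 11.52%.
Via Arbor → Meridian → Thornfield: 100% × 35% × 64% × 30% = 6.72%.
Via Thornfield: 25% × 30% = 7.5%.
Total: 36% + 6% + 3.5% + 3% + 11.52% + 6.72% + 7.5% = 74.24%.

74.24%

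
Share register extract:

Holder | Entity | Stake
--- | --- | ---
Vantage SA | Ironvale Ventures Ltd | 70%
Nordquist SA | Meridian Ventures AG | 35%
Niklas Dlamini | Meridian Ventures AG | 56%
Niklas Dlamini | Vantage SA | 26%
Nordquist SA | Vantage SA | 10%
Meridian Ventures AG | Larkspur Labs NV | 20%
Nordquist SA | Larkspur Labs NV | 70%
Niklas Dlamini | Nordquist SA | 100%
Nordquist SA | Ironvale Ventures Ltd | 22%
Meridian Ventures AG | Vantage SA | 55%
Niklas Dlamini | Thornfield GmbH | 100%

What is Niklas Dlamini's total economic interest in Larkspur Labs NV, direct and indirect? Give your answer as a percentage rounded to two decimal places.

88.20%

Niklas reaches Larkspur along 3 paths.
Via Nordquist: 100% × 70% = 70%.
Via Nordquist → Meridian: 100% × 35% × 20% = 7%.
Via Meridian: 56% × 20% = 11.2%.
Total: 70% + 7% + 11.2% = 88.2%.
Rounded: 88.20%.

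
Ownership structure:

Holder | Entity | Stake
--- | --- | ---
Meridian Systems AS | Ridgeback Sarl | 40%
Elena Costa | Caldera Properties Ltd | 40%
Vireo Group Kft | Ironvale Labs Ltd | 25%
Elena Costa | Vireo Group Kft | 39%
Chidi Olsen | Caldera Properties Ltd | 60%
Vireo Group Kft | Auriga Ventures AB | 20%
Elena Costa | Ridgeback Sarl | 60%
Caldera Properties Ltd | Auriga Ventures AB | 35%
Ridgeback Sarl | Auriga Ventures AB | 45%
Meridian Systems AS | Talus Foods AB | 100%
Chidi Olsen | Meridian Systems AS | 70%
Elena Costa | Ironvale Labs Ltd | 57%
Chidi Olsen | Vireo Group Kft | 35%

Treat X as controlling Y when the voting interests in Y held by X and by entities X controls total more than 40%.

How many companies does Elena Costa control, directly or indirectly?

3

Elena holds 57% of Ironvale, so Elena controls Ironvale.
Elena holds 60% of Ridgeback, so Elena controls Ridgeback.
Ridgeback holds 45% of Auriga, so Elena controls Auriga.
No other company's threshold is met.
Elena controls 3 companies.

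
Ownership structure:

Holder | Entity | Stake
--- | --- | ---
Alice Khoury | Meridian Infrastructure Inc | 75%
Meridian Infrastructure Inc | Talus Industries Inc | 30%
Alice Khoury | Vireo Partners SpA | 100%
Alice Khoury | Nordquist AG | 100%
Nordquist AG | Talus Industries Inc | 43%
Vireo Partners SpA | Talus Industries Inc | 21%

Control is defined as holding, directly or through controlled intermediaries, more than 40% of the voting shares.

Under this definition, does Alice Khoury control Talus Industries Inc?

Alice holds 75% of Meridian, so Alice controls Meridian.
Alice holds 100% of Vireo, so Alice controls Vireo.
Alice holds 100% of Nordquist, so Alice controls Nordquist.
Meridian and Nordquist and Vireo together hold 30% + 43% + 21% = 94% of Talus, so Alice controls Talus.

Yes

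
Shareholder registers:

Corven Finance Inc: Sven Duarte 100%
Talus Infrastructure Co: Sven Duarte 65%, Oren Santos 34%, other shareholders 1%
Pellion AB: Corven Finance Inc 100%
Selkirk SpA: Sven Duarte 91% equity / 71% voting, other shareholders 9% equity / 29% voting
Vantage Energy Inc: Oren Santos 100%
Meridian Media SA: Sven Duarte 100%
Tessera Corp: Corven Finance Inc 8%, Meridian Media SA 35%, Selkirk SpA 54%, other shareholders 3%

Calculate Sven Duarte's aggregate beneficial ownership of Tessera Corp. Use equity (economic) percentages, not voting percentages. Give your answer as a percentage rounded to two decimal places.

Sven reaches Tessera along 3 paths.
Via Corven: 100% × 8% = 8%.
Via Meridian: 100% × 35% = 35%.
Via Selkirk: 91% × 54% = 49.14%.
Total: 8% + 35% + 49.14% = 92.14%.

92.14%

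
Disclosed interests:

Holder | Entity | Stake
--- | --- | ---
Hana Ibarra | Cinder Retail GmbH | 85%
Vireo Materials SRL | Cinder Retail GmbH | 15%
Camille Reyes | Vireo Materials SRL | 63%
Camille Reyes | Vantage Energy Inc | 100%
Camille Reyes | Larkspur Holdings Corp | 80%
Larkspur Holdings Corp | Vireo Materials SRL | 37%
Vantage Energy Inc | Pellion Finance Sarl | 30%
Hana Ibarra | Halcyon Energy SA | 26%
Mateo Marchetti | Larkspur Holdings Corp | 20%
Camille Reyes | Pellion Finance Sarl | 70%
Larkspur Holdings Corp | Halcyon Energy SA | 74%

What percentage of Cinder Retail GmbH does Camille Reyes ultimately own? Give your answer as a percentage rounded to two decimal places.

13.89%

Camille reaches Cinder along 2 paths.
Via Larkspur → Vireo: 80% × 37% × 15% = 4.44%.
Via Vireo: 63% × 15% = 9.45%.
Total: 4.44% + 9.45% = 13.89%.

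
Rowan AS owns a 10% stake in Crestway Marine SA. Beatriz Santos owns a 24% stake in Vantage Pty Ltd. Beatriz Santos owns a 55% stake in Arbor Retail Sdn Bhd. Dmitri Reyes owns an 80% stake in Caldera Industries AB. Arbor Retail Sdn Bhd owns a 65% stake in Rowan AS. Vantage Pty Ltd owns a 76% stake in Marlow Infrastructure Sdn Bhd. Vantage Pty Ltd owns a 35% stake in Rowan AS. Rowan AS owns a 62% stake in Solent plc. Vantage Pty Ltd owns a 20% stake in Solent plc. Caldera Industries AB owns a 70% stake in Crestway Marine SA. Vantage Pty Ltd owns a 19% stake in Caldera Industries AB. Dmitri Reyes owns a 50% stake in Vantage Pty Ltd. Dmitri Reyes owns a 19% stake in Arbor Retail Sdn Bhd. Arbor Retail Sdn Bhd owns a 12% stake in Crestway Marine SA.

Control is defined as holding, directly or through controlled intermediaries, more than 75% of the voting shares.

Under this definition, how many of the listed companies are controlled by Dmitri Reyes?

1

Dmitri holds 80% of Caldera, so Dmitri controls Caldera.
No other company's threshold is met.
Dmitri controls 1 company.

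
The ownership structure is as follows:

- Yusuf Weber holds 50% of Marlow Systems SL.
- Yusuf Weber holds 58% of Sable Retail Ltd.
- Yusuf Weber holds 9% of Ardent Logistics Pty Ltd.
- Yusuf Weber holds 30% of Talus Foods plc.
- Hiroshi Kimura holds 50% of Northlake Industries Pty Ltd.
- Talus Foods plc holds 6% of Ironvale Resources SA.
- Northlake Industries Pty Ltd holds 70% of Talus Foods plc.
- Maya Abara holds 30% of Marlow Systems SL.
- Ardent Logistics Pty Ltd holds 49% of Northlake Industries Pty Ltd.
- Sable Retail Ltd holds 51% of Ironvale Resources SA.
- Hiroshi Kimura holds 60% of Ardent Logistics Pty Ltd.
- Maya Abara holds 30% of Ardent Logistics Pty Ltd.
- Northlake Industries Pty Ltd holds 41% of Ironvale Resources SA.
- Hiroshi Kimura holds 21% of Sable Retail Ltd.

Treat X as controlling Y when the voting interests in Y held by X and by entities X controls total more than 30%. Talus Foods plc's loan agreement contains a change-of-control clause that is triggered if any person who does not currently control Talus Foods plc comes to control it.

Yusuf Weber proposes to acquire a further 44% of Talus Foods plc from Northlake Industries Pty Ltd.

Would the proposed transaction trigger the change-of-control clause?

Yes

The purchase adds only to Yusuf's holdings (Northlake's stake shrinks), so Yusuf is the only person who could newly come to control Talus.
Yusuf holds 50% of Marlow, so Yusuf controls Marlow.
Yusuf holds 58% of Sable, so Yusuf controls Sable.
Sable holds 51% of Ironvale, so Yusuf controls Ironvale.
In Talus, Yusuf's side holds only 30%, not > 30%.
So before the transaction, Yusuf does not control Talus.
After the purchase, Yusuf's direct stake in Talus rises to 30% + 44% = 74%, and Northlake's stake falls to 26%.
Yusuf holds 74% of Talus, so Yusuf controls Talus.
Yusuf did not control Talus before and does after, so the clause is triggered.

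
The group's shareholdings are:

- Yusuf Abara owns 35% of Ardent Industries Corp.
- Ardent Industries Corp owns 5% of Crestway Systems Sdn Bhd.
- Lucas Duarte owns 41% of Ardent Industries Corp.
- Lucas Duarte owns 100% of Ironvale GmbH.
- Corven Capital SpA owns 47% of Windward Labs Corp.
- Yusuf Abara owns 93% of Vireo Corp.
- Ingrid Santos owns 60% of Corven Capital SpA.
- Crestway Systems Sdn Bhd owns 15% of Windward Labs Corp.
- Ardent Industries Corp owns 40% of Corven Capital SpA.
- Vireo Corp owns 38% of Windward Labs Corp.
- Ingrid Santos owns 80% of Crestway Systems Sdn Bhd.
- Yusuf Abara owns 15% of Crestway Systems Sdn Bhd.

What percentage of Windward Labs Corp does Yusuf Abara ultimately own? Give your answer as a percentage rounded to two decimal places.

44.43%

Yusuf reaches Windward along 4 paths.
Via Ardent → Corven: 35% × 40% × 47% = 6.58%.
Via Vireo: 93% × 38% = 35.34%.
Via Ardent → Crestway: 35% × 5% × 15% = 0.2625%.
Via Crestway: 15% × 15% = 2.25%.
Total: 6.58% + 35.34% + 0.2625% + 2.25% = 44.4325%.
Rounded: 44.43%.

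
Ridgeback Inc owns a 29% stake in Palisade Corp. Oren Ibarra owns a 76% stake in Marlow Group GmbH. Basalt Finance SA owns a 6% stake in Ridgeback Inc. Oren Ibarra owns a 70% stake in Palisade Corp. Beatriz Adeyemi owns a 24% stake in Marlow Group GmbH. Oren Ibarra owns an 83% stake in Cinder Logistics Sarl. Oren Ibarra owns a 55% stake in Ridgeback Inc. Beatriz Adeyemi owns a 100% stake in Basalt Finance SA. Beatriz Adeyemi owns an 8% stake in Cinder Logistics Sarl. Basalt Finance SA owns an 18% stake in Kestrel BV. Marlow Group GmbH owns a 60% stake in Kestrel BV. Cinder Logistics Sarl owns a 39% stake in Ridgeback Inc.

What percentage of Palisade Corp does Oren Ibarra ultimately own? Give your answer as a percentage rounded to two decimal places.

95.34%

Oren reaches Palisade along 3 paths.
Via Ridgeback: 55% × 29% = 15.95%.
Via Cinder → Ridgeback: 83% × 39% × 29% = 9.3873%.
Direct stake: 70% = 70%.
Total: 15.95% + 9.3873% + 70% = 95.3373%.
Rounded: 95.34%.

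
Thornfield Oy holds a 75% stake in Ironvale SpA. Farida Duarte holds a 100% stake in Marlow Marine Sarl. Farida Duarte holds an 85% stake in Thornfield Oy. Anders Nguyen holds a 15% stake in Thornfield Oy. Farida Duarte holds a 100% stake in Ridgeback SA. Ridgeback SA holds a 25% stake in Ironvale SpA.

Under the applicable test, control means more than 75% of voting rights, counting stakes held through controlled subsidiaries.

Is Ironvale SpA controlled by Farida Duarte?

Yes

Farida holds 85% of Thornfield, so Farida controls Thornfield.
Farida holds 100% of Ridgeback, so Farida controls Ridgeback.
Thornfield and Ridgeback together hold 75% + 25% = 100% of Ironvale, so Farida controls Ironvale.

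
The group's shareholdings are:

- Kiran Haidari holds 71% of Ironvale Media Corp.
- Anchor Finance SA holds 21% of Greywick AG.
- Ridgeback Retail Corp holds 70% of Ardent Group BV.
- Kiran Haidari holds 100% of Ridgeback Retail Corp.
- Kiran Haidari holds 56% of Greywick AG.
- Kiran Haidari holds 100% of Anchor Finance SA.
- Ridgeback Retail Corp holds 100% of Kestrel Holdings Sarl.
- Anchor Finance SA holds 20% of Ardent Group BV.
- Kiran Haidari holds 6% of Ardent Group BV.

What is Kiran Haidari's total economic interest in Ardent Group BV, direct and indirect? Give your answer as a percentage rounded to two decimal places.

Kiran reaches Ardent along 3 paths.
Via Anchor: 100% × 20% = 20%.
Via Ridgeback: 100% × 70% = 70%.
Direct stake: 6% = 6%.
Total: 20% + 70% + 6% = 96%.
Rounded: 96.00%.

96.00%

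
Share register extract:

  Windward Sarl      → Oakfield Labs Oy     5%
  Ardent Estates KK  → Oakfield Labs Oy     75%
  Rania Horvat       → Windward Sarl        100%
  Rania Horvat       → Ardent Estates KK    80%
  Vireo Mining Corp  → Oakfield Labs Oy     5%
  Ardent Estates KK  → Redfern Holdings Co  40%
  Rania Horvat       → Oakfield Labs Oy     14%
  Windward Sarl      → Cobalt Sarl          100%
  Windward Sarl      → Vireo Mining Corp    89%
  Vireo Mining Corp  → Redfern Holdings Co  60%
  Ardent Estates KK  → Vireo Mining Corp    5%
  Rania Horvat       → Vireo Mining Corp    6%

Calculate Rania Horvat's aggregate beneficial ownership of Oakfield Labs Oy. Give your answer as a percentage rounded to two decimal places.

83.95%

Rania reaches Oakfield along 6 paths.
Via Ardent: 80% × 75% = 60%.
Via Windward: 100% × 5% = 5%.
Via Ardent → Vireo: 80% × 5% × 5% = 0.2%.
Via Windward → Vireo: 100% × 89% × 5% = 4.45%.
Via Vireo: 6% × 5% = 0.3%.
Direct stake: 14% = 14%.
Total: 60% + 5% + 0.2% + 4.45% + 0.3% + 14% = 83.95%.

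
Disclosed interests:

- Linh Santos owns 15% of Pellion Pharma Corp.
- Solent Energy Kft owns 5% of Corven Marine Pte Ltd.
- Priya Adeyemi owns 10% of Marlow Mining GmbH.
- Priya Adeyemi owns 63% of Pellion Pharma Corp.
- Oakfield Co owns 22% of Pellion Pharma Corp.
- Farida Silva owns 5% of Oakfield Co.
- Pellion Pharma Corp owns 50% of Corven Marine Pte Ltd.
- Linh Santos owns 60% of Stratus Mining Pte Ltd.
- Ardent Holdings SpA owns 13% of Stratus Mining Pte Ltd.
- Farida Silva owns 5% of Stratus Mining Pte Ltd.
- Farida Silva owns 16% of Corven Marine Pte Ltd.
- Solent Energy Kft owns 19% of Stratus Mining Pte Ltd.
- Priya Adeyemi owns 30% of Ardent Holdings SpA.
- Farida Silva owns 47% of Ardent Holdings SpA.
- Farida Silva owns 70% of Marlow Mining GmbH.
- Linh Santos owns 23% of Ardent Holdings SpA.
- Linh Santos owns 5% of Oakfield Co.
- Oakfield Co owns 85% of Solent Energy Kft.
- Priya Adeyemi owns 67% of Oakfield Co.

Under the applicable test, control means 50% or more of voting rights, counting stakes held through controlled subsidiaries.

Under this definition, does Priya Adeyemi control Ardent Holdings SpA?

No

Priya holds 67% of Oakfield, so Priya controls Oakfield.
Oakfield holds 85% of Solent, so Priya controls Solent.
Oakfield and Priya together hold 22% + 63% = 85% of Pellion, so Priya controls Pellion.
Solent and Pellion together hold 5% + 50% = 55% of Corven, so Priya controls Corven.
In Ardent, Priya's side holds only 30%, not ≥ 50%.
So Priya does not control Ardent.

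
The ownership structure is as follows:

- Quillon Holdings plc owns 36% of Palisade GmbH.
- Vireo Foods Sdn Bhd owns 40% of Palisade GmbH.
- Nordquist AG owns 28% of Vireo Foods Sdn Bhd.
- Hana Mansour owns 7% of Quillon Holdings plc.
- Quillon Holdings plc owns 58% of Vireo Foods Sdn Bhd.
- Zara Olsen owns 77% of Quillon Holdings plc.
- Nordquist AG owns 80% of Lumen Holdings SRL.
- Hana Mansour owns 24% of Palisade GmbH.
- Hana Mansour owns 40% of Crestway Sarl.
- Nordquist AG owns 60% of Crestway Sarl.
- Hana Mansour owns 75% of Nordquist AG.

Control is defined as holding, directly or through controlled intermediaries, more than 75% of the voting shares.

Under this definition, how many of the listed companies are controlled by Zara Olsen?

1

Zara holds 77% of Quillon, so Zara controls Quillon.
No other company's threshold is met.
Zara controls 1 company.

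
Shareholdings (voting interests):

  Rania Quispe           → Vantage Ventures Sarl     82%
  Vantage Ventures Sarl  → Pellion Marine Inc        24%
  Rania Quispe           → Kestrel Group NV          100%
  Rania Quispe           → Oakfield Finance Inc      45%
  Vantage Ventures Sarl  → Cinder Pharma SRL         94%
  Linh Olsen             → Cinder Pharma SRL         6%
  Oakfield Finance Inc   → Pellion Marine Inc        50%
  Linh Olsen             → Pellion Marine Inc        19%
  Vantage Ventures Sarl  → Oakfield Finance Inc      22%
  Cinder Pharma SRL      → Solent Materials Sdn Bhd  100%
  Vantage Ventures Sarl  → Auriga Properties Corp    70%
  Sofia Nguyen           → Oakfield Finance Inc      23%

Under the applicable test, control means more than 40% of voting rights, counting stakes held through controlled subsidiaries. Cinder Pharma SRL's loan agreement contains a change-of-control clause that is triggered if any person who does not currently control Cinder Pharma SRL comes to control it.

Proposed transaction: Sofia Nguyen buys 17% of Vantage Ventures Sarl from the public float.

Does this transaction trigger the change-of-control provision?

The purchase changes only Sofia's holdings, so Sofia is the only person who could newly come to control Cinder.
Sofia's largest direct stake is 23% in Oakfield, which does not meet the threshold, so Sofia controls no company.
Neither Sofia nor any entity Sofia controls holds any voting interest in Cinder.
So before the transaction, Sofia does not control Cinder.
After the purchase, Sofia holds 17% of Vantage directly.
Sofia's side now holds 17% of Vantage, not > 40%, so Sofia still does not control Vantage.
After the transaction, neither Sofia nor any entity Sofia controls holds a voting interest in Cinder, so Sofia still does not control it.
No new person acquires control, so the clause is not triggered.

No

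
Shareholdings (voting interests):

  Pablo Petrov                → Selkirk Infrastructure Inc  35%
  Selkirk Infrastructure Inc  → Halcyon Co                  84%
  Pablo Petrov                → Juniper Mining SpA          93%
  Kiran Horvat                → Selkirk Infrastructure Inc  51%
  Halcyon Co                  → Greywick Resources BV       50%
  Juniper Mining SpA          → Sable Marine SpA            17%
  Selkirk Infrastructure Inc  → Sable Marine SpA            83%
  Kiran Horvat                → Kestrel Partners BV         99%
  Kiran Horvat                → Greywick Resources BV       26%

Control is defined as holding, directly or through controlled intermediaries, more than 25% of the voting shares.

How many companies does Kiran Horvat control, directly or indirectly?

Kiran holds 51% of Selkirk, so Kiran controls Selkirk.
Selkirk holds 84% of Halcyon, so Kiran controls Halcyon.
Kiran holds 99% of Kestrel, so Kiran controls Kestrel.
Selkirk holds 83% of Sable, so Kiran controls Sable.
Kiran and Halcyon together hold 26% + 50% = 76% of Greywick, so Kiran controls Greywick.
No other company's threshold is met.
Kiran controls 5 companies.

5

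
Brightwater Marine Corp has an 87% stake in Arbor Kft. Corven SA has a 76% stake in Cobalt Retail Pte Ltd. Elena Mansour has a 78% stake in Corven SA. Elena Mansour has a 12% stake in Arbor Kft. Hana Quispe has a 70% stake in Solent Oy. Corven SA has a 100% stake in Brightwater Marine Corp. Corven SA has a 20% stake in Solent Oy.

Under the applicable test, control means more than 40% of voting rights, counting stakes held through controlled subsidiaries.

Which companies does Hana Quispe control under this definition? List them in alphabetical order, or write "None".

Hana holds 70% of Solent, so Hana controls Solent.
No other company's threshold is met.

Solent Oy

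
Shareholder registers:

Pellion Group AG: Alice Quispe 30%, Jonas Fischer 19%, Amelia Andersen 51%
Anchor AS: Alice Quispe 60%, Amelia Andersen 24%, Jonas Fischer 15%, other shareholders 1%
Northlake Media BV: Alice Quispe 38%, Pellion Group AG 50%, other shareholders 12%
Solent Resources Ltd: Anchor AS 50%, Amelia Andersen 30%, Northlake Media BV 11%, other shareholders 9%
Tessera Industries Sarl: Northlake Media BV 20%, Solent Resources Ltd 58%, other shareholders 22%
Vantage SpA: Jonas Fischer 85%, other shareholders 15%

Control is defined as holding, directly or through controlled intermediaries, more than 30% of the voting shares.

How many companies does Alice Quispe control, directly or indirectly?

Alice holds 60% of Anchor, so Alice controls Anchor.
Alice holds 38% of Northlake, so Alice controls Northlake.
Anchor and Northlake together hold 50% + 11% = 61% of Solent, so Alice controls Solent.
Northlake and Solent together hold 20% + 58% = 78% of Tessera, so Alice controls Tessera.
No other company's threshold is met.
Alice controls 4 companies.

4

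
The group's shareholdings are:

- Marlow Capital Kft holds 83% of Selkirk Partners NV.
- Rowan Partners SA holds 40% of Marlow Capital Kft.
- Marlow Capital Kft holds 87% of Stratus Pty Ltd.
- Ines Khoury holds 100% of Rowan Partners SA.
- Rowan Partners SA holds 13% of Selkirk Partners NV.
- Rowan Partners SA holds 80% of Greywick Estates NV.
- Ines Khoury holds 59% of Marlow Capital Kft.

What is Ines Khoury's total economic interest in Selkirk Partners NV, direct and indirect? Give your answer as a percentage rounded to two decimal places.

Ines reaches Selkirk along 3 paths.
Via Marlow: 59% × 83% = 48.97%.
Via Rowan → Marlow: 100% × 40% × 83% = 33.2%.
Via Rowan: 100% × 13% = 13%.
Total: 48.97% + 33.2% + 13% = 95.17%.

95.17%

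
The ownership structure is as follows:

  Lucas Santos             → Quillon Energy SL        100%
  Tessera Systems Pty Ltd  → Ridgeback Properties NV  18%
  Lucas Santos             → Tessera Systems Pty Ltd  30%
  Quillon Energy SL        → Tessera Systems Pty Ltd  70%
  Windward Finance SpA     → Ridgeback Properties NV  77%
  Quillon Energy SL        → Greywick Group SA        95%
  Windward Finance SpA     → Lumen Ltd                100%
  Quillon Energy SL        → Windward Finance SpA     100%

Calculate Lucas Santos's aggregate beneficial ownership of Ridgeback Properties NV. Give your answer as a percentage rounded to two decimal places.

Lucas reaches Ridgeback along 3 paths.
Via Quillon → Windward: 100% × 100% × 77% = 77%.
Via Quillon → Tessera: 100% × 70% × 18% = 12.6%.
Via Tessera: 30% × 18% = 5.4%.
Total: 77% + 12.6% + 5.4% = 95%.
Rounded: 95.00%.

95.00%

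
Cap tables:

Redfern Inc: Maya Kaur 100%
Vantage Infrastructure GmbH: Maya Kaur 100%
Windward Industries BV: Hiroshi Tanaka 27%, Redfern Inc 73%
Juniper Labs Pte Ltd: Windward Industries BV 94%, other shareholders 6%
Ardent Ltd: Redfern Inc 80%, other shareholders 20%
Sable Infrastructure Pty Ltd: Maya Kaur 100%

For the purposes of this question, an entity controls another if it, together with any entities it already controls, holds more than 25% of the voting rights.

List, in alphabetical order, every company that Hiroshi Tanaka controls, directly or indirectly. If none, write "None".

Juniper Labs Pte Ltd, Windward Industries BV

Hiroshi holds 27% of Windward, so Hiroshi controls Windward.
Windward holds 94% of Juniper, so Hiroshi controls Juniper.
No other company's threshold is met.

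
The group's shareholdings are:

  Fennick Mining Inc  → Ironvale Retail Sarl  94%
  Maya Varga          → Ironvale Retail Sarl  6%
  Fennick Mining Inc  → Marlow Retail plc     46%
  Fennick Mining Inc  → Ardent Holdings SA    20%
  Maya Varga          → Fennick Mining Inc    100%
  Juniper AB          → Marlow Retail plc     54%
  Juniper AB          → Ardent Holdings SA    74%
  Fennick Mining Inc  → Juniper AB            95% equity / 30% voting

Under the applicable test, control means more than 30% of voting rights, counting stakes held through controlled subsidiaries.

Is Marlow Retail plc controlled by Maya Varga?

Yes

Maya holds 100% of Fennick, so Maya controls Fennick.
Fennick holds 46% of Marlow, so Maya controls Marlow.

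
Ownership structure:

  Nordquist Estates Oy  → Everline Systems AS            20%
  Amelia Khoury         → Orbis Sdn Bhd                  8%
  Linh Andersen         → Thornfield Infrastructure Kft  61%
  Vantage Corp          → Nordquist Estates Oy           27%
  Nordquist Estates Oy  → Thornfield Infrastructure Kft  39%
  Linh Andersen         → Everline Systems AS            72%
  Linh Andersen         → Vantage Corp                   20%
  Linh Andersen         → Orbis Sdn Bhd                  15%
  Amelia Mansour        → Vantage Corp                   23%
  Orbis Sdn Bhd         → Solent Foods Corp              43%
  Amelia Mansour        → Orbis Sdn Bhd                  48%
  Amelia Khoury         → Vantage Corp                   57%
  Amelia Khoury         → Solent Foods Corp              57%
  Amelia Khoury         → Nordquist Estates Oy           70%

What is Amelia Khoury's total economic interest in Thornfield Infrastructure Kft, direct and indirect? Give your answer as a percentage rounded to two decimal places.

Amelia Khoury reaches Thornfield along 2 paths.
Via Vantage → Nordquist: 57% × 27% × 39% = 6.0021%.
Via Nordquist: 70% × 39% = 27.3%.
Total: 6.0021% + 27.3% = 33.3021%.
Rounded: 33.30%.

33.30%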